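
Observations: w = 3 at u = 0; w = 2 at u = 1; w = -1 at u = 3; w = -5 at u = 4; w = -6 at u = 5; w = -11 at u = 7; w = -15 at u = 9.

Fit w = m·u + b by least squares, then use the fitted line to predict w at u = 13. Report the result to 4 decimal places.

Compute the Gram sums: Σu·u = 181, Σu = 29, Σ1 = 7.
For Xᵀw: Σu·w = -263, Σw = -33.
Normal equations: [[181, 29]; [29, 7]]·[m, b]ᵀ = [-263, -33]ᵀ.
Determinant 181·7 − 29² = 426.
m = ((-263)·7 − 29·(-33))/426 = -442/213; b = (181·(-33) − 29·(-263))/426 = 827/213.
At u = 13: ŵ = (-442/213)·(13) + (827/213)·(1) = -4919/213.

ŵ = -23.0939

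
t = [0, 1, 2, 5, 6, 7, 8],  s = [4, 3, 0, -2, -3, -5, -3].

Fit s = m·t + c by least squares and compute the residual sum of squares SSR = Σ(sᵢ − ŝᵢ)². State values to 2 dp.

Setting ∂/∂m … = 0 gives: 179·m + 29·c = -84;  29·m + 7·c = -6.
Eliminating c: 7·(row 1) − 29·(row 2) gives 412·m = 7·(-84) − 29·(-6) = -414, so m = -207/206.
Then c = ((-6) − 29·(-207/206))/7 = 681/206.
Residuals: 143/206, 72/103, -267/206, -29/103, -57/206, -131/103, 357/206; SSR = 765/103.

SSR = 7.43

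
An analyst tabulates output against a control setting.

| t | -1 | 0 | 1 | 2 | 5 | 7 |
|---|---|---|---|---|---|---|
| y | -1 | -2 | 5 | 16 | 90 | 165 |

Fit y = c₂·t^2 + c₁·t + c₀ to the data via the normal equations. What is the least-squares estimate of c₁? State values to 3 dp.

Entries of AᵀA: Σt^2·t^2 = 3044, Σt^2·t = 476, Σt^2 = 80, Σt·t = 80, Σt = 14, Σ1 = 6.
For Aᵀy: Σt^2·y = 10403, Σt·y = 1643, Σy = 273.
Normal equations: [[3044, 476, 80]; [476, 80, 14]; [80, 14, 6]]·[c₂, c₁, c₀]ᵀ = [10403, 1643, 273]ᵀ.
Inverting the 3×3 Gram matrix, [c₂, c₁, c₀]ᵀ = [14523/4940, 8109/2470, -1678/1235]ᵀ.

c₁ = 3.283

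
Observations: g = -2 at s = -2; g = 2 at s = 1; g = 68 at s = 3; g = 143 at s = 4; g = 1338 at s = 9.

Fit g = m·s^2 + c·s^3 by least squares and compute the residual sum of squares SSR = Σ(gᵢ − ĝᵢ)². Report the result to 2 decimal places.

MᵀM·[m, c]ᵀ = Mᵀg reads: 6915·m + 60285·c = 111272;  60285·m + 536331·c = 986408.
det = 6915·536331 − 60285² = 74447640.
m = (111272·536331 − 60285·986408)/74447640 = 2958566/1033995; c = (6915·986408 − 60285·111272)/74447640 = 104610/68933.
Residuals: -1349054/1033995, -2459726/1033995, 439172/344665, 3401/35655, -22962/344665; SSR = 9304223/1033995.

SSR = 9.00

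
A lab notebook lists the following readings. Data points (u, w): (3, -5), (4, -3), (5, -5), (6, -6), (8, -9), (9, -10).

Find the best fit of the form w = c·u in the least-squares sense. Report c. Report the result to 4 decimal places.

Forming AᵀA = [[231]] and Aᵀw = [-250]ᵀ gives AᵀA·[c]ᵀ = Aᵀw.
c = (-250)/231 = -1.08225.

c = -1.0823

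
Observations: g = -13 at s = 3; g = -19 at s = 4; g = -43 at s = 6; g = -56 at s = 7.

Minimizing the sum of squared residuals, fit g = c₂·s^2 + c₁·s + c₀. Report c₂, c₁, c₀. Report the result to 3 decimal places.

XᵀX·[c₂, c₁, c₀]ᵀ = Xᵀg reads: 4034·c₂ + 650·c₁ + 110·c₀ = -4713;  650·c₂ + 110·c₁ + 20·c₀ = -765;  110·c₂ + 20·c₁ + 4·c₀ = -131.
Solving the 3×3 system (Gaussian elimination) gives c₂ = -7/6, c₁ = 2/3, c₀ = -4.

c₂ = -1.167, c₁ = 0.667, c₀ = -4.000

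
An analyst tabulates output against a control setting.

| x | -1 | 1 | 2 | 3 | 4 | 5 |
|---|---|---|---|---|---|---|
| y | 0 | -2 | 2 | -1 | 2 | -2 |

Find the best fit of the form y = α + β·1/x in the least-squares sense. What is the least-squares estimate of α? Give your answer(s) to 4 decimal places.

The normal equations are: 6·α + (77/60)·β = -1;  (77/60)·α + (8869/3600)·β = -37/30.
(Σ1 = 6, Σ1/x = 77/60, Σ1/x·1/x = 8869/3600, Σy = -1, Σ1/x·y = -37/30.)
Δ = 6·(8869/3600) − (77/60)² = 9457/720.
α = ((-1)·(8869/3600) − (77/60)·(-37/30))/(9457/720) = -453/6755; β = (6·(-37/30) − (77/60)·(-1))/(9457/720) = -4404/9457.

α = -0.0671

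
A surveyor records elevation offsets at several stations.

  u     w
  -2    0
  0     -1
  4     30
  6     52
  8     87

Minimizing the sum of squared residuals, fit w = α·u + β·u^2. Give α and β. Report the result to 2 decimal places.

α = 2.76, β = 1.02

The normal system XᵀX·[α, β]ᵀ = Xᵀw is [[120, 784]; [784, 5664]]·[α, β]ᵀ = [1128, 7920]ᵀ.
det = 120·5664 − 784² = 65024.
α = (1128·5664 − 784·7920)/65024 = 351/127; β = (120·7920 − 784·1128)/65024 = 129/127.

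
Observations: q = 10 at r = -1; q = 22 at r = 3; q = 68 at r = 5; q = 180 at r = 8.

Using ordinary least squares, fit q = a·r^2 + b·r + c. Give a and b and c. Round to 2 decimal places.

The normal system MᵀM·[a, b, c]ᵀ = Mᵀq is [[4803, 663, 99]; [663, 99, 15]; [99, 15, 4]]·[a, b, c]ᵀ = [13428, 1836, 280]ᵀ.
Row-reducing yields a = 2693/859, b = -2585/859, c = 3172/859.

a = 3.14, b = -3.01, c = 3.69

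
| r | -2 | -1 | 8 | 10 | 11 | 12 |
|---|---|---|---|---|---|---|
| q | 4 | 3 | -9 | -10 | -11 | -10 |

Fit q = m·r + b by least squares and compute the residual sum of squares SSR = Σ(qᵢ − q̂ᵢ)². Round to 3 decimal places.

Sums needed: Σr·r = 434, Σr = 38, Σ1 = 6.
Moment sums: Σr·q = -424, Σq = -33.
Normal equations: [[434, 38]; [38, 6]]·[m, b]ᵀ = [-424, -33]ᵀ.
Δ = 434·6 − 38² = 1160.
m = ((-424)·6 − 38·(-33))/1160 = -129/116; b = (434·(-33) − 38·(-424))/1160 = 179/116.
Residuals: 27/116, 10/29, -191/116, -49/116, -9/29, 209/116; SSR = 743/116.

SSR = 6.405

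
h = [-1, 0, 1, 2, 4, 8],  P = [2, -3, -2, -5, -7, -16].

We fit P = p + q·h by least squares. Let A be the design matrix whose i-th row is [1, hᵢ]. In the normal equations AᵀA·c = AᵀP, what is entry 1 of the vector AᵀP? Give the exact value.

-31

Entry 1 ↔ basis 1, so (AᵀP)_{1} = Σᵢ Pᵢ = (1)·(2) + (1)·(-3) + (1)·(-2) + (1)·(-5) + (1)·(-7) + (1)·(-16) = -31.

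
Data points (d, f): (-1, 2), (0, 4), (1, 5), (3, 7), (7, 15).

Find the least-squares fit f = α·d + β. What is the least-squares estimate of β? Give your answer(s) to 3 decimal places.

From the data, Σd·d = 60, Σd = 10, Σ1 = 5.
And Σd·f = 129, Σf = 33.
So XᵀX·[α, β]ᵀ = Xᵀf: [[60, 10]; [10, 5]]·[α, β]ᵀ = [129, 33]ᵀ.
Eliminating β: 5·(row 1) − 10·(row 2) gives 200·α = 5·129 − 10·33 = 315, so α = 63/40.
Then β = (33 − 10·(63/40))/5 = 69/20.

β = 3.450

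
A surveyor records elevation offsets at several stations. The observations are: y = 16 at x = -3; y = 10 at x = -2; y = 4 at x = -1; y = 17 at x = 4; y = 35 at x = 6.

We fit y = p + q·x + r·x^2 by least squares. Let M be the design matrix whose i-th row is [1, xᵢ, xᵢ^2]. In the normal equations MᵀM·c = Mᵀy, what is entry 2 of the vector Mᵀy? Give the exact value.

Entry 2 ↔ basis x, so (Mᵀy)_{2} = Σᵢ (x)·yᵢ = (-3)·(16) + (-2)·(10) + (-1)·(4) + (4)·(17) + (6)·(35) = 206.

206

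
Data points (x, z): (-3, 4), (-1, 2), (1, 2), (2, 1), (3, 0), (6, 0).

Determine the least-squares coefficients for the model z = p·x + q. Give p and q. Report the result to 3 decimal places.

From the data, Σx·x = 60, Σx = 8, Σ1 = 6.
Moment sums: Σx·z = -10, Σz = 9.
AᵀA·[p, q]ᵀ = Aᵀz becomes [[60, 8]; [8, 6]]·[p, q]ᵀ = [-10, 9]ᵀ.
Eliminating q: 6·(row 1) − 8·(row 2) gives 296·p = 6·(-10) − 8·9 = -132, so p = -33/74.
Then q = (9 − 8·(-33/74))/6 = 155/74.

p = -0.446, q = 2.095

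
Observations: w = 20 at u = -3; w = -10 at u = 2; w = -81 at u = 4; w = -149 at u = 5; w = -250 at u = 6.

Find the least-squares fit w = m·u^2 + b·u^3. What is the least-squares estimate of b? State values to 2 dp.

b = -1.01

Sums needed: Σu^2·u^2 = 2274, Σu^2·u^3 = 11714, Σu^3·u^3 = 67170.
And Σu^2·w = -13881, Σu^3·w = -78429.
So MᵀM·[m, b]ᵀ = Mᵀw: [[2274, 11714]; [11714, 67170]]·[m, b]ᵀ = [-13881, -78429]ᵀ.
Eliminating b: 67170·(row 1) − 11714·(row 2) gives 15526784·m = 67170·(-13881) − 11714·(-78429) = -13669464, so m = -1708683/1940848.
Then b = ((-78429) − 11714·(-1708683/1940848))/67170 = -1968189/1940848.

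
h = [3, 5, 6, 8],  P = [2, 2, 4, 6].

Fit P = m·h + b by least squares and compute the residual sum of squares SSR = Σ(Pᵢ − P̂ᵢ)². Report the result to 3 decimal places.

SSR = 1.692

XᵀX·[m, b]ᵀ = XᵀP reads: 134·m + 22·b = 88;  22·m + 4·b = 14.
Δ = 134·4 − 22² = 52.
m = (88·4 − 22·14)/52 = 11/13; b = (134·14 − 22·88)/52 = -15/13.
Residuals: 8/13, -14/13, 1/13, 5/13; SSR = 22/13.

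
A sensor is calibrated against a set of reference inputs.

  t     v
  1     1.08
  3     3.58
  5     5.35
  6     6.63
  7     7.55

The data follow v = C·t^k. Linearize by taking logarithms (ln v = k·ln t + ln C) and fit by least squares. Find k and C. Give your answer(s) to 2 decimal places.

k = 1.00, C = 1.11

Let Y = ln v. Fitting Y = k·ln t + ln C by least squares:
AᵀA = [[10.7942, 6.4457]; [6.4457, 5]], rhs = [11.4234, 6.9426]ᵀ  (here Σln t = 6.4457, Σ(ln t)² = 10.7942, Σln v = 6.9426, Σln t·ln v = 11.4234).
Δ = 10.7942·5 − (6.4457)² = 12.4237; k = (11.4234·5 − 6.4457·6.9426)/12.4237 = 0.99543, ln C = (10.7942·6.9426 − 6.4457·11.4234)/12.4237 = 0.10526, so C = exp(0.10526) = 1.11100.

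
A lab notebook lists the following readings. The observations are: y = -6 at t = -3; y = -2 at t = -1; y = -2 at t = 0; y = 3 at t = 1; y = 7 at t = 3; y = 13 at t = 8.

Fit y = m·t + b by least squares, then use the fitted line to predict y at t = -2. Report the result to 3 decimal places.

The normal system AᵀA·[m, b]ᵀ = Aᵀy is [[84, 8]; [8, 6]]·[m, b]ᵀ = [148, 13]ᵀ.
Eliminating b: 6·(row 1) − 8·(row 2) gives 440·m = 6·148 − 8·13 = 784, so m = 98/55.
Then b = (13 − 8·(98/55))/6 = -23/110.
At t = -2: ŷ = (98/55)·(-2) + (-23/110)·(1) = -83/22.

ŷ = -3.773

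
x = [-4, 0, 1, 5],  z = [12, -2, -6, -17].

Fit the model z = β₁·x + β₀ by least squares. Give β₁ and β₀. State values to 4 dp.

Sums needed: Σx·x = 42, Σx = 2, Σ1 = 4.
And Σx·z = -139, Σz = -13.
Normal equations: [[42, 2]; [2, 4]]·[β₁, β₀]ᵀ = [-139, -13]ᵀ.
det = 42·4 − 2² = 164.
β₁ = ((-139)·4 − 2·(-13))/164 = -265/82; β₀ = (42·(-13) − 2·(-139))/164 = -67/41.

β₁ = -3.2317, β₀ = -1.6341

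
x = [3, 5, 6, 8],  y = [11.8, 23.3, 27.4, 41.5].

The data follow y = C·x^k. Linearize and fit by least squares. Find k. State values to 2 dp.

k = 1.27

With ln yᵢ as the transformed response and ln xᵢ as the regressor:
Sums: Σln x = 6.5793, Σ(ln x)² = 11.3317, Σln y = 12.6528, Σln x·ln y = 21.4578.
Normal system: [[11.3317, 6.5793]; [6.5793, 4]]·[k, ln C]ᵀ = [21.4578, 12.6528]ᵀ.
Solving (det = 2.0403): k = 1.26708, ln C = 1.07909.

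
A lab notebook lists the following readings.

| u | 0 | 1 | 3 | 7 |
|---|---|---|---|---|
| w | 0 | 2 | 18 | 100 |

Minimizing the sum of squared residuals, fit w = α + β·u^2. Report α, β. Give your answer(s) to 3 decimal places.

With design matrix A, AᵀA = [[4, 59]; [59, 2483]] and Aᵀw = [120, 5064]ᵀ.
Determinant 4·2483 − 59² = 6451.
α = (120·2483 − 59·5064)/6451 = -816/6451; β = (4·5064 − 59·120)/6451 = 13176/6451.

α = -0.126, β = 2.042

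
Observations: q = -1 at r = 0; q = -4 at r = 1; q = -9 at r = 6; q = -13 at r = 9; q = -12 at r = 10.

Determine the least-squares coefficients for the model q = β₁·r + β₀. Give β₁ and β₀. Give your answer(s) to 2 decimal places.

With design matrix X, XᵀX = [[218, 26]; [26, 5]] and Xᵀq = [-295, -39]ᵀ.
Δ = 218·5 − 26² = 414.
β₁ = ((-295)·5 − 26·(-39))/414 = -461/414; β₀ = (218·(-39) − 26·(-295))/414 = -416/207.

β₁ = -1.11, β₀ = -2.01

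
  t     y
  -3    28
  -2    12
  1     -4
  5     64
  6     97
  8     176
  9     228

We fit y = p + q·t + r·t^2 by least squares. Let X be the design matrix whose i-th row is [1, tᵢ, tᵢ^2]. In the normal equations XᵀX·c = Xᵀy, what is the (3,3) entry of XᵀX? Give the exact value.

Row 3 ↔ basis t^2, column 3 ↔ basis t^2, so (XᵀX)_{3,3} = Σᵢ (t^2)·(t^2) = (9)·(9) + (4)·(4) + (1)·(1) + (25)·(25) + (36)·(36) + (64)·(64) + (81)·(81) = 12676.

12676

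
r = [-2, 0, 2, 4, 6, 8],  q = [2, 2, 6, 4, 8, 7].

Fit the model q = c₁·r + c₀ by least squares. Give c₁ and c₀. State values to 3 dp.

Entries of AᵀA: Σr·r = 124, Σr = 18, Σ1 = 6.
Moment sums: Σr·q = 128, Σq = 29.
det = 124·6 − 18² = 420.
c₁ = (128·6 − 18·29)/420 = 41/70; c₀ = (124·29 − 18·128)/420 = 323/105.

c₁ = 0.586, c₀ = 3.076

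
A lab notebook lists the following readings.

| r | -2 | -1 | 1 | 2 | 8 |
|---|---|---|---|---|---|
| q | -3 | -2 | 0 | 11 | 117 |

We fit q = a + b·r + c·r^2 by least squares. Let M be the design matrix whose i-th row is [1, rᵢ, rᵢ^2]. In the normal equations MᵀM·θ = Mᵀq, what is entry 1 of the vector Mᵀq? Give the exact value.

123

Entry 1 ↔ basis 1, so (Mᵀq)_{1} = Σᵢ qᵢ = (1)·(-3) + (1)·(-2) + (1)·(0) + (1)·(11) + (1)·(117) = 123.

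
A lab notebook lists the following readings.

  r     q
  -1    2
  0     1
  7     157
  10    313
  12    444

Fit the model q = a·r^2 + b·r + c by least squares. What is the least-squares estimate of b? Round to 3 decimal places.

b = 1.923

Forming XᵀX = [[33138, 3070, 294]; [3070, 294, 28]; [294, 28, 5]] and Xᵀq = [102931, 9555, 917]ᵀ gives XᵀX·[a, b, c]ᵀ = Xᵀq.
Solving the 3×3 system (Gaussian elimination) gives a = 540421/185116, b = 355921/185116, c = 90181/92558.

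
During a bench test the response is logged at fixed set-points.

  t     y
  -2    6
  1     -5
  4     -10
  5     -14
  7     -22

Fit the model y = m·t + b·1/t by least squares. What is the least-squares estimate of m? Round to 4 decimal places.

m = -2.8795

Normal-equation sums: Σt·t = 95, Σt·1/t = 5, Σ1/t·1/t = 26909/19600.
For Xᵀy: Σt·y = -281, Σ1/t·y = -1151/70.
Δ = 95·(26909/19600) − 5² = 413271/3920.
m = ((-281)·(26909/19600) − 5·(-1151/70))/(413271/3920) = -1983343/688785; b = (95·(-1151/70) − 5·(-281))/(413271/3920) = -205240/137757.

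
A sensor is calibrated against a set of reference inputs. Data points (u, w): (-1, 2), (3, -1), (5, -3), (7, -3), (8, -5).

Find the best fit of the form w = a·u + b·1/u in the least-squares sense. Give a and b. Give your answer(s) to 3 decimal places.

a = -0.506, b = -1.228

Setting ∂/∂a … = 0 gives: 148·a + 5·b = -81;  5·a + (837649/705600)·b = -3349/840.
(Σu·u = 148, Σu·1/u = 5, Σ1/u·1/u = 837649/705600, Σu·w = -81, Σ1/u·w = -3349/840.)
Determinant 148·(837649/705600) − 5² = 26583013/176400.
a = ((-81)·(837649/705600) − 5·(-3349/840))/(26583013/176400) = -53783769/106332052; b = (148·(-3349/840) − 5·(-81))/(26583013/176400) = -32644920/26583013.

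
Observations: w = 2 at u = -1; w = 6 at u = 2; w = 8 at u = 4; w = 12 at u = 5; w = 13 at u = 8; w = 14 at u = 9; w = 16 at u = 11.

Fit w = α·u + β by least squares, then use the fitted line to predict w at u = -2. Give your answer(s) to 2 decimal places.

ŵ = 1.53

Normal-equation sums: Σu·u = 312, Σu = 38, Σ1 = 7.
And Σu·w = 508, Σw = 71.
Normal equations: [[312, 38]; [38, 7]]·[α, β]ᵀ = [508, 71]ᵀ.
Eliminating β: 7·(row 1) − 38·(row 2) gives 740·α = 7·508 − 38·71 = 858, so α = 429/370.
Then β = (71 − 38·(429/370))/7 = 712/185.
At u = -2: ŵ = (429/370)·(-2) + (712/185)·(1) = 283/185.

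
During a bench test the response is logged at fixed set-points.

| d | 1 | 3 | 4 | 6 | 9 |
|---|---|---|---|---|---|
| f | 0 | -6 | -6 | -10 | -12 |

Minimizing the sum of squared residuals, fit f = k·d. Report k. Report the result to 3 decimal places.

The normal system XᵀX·[k]ᵀ = Xᵀf is [[143]]·[k]ᵀ = [-210]ᵀ.
k = (-210)/143 = -1.46853.

k = -1.469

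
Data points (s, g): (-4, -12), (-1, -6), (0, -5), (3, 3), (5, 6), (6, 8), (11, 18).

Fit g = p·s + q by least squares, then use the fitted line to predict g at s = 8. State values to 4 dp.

ĝ = 12.1023

Forming AᵀA = [[208, 20]; [20, 7]] and Aᵀg = [339, 12]ᵀ gives AᵀA·[p, q]ᵀ = Aᵀg.
Eliminating q: 7·(row 1) − 20·(row 2) gives 1056·p = 7·339 − 20·12 = 2133, so p = 711/352.
Then q = (12 − 20·(711/352))/7 = -357/88.
At s = 8: ĝ = (711/352)·(8) + (-357/88)·(1) = 1065/88.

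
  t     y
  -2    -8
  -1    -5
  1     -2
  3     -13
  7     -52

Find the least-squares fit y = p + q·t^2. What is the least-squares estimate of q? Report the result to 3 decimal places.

Normal-equation sums: Σ1 = 5, Σt^2 = 64, Σt^2·t^2 = 2500.
Right-hand side: Σy = -80, Σt^2·y = -2704.
So XᵀX·[p, q]ᵀ = Xᵀy: [[5, 64]; [64, 2500]]·[p, q]ᵀ = [-80, -2704]ᵀ.
Eliminating q: 2500·(row 1) − 64·(row 2) gives 8404·p = 2500·(-80) − 64·(-2704) = -26944, so p = -6736/2101.
Then q = ((-2704) − 64·(-6736/2101))/2500 = -2100/2101.

q = -1.000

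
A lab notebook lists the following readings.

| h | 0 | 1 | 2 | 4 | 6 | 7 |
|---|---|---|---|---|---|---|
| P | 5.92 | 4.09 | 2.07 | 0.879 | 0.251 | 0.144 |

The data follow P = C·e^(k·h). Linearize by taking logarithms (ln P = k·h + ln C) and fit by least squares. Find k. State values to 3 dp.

Linearized form: ln P = k·h + ln C. From the 6 transformed points,
Over the data: Σh = 20.0000, Σ(h)² = 106.0000, Σln P = 0.4652, Σh·ln P = -19.5116.
Normal system: [[106.0000, 20.0000]; [20.0000, 6]]·[k, ln C]ᵀ = [-19.5116, 0.4652]ᵀ.
Δ = 106.0000·6 − (20.0000)² = 236.0000; k = (-19.5116·6 − 20.0000·0.4652)/236.0000 = -0.53548, ln C = (106.0000·0.4652 − 20.0000·-19.5116)/236.0000 = 1.86248.

k = -0.535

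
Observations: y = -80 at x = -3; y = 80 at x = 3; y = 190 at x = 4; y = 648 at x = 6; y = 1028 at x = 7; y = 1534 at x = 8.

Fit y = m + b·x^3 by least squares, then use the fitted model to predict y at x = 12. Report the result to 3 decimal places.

ŷ = 5178.895

Normal-equation sums: Σ1 = 6, Σx^3 = 1135, Σx^3·x^3 = 432003.
And Σy = 3400, Σx^3·y = 1294460.
Normal equations: [[6, 1135]; [1135, 432003]]·[m, b]ᵀ = [3400, 1294460]ᵀ.
Determinant 6·432003 − 1135² = 1303793.
m = (3400·432003 − 1135·1294460)/1303793 = -401900/1303793; b = (6·1294460 − 1135·3400)/1303793 = 3907760/1303793.
At x = 12: ŷ = (-401900/1303793)·(1) + (3907760/1303793)·(1728) = 6752207380/1303793.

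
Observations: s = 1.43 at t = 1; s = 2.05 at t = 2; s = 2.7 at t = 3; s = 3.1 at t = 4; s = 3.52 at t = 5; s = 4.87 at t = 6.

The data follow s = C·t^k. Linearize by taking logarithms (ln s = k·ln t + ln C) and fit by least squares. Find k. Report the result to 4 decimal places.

k = 0.6350

With ln sᵢ as the transformed response and ln tᵢ as the regressor:
Σln t = 6.5793, Σ(ln t)² = 9.4099, Σln s = 6.0417, Σln t·ln s = 8.0192.
Equations: 9.4099·k + 6.5793·ln C = 8.0192;  6.5793·k + 6·ln C = 6.0417.
Δ = 9.4099·6 − (6.5793)² = 13.1729; k = (8.0192·6 − 6.5793·6.0417)/13.1729 = 0.63501, ln C = (9.4099·6.0417 − 6.5793·8.0192)/13.1729 = 0.31064.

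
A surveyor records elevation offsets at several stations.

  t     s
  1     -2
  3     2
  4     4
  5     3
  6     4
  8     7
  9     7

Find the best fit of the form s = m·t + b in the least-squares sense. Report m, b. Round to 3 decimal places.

The normal system XᵀX·[m, b]ᵀ = Xᵀs is [[232, 36]; [36, 7]]·[m, b]ᵀ = [178, 25]ᵀ.
det = 232·7 − 36² = 328.
m = (178·7 − 36·25)/328 = 173/164; b = (232·25 − 36·178)/328 = -76/41.

m = 1.055, b = -1.854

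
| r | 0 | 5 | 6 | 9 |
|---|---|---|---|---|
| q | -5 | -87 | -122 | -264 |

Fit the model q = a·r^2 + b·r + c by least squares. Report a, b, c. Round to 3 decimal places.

a = -3.094, b = -0.935, c = -4.999

Forming XᵀX = [[8482, 1070, 142]; [1070, 142, 20]; [142, 20, 4]] and Xᵀq = [-27951, -3543, -478]ᵀ gives XᵀX·[a, b, c]ᵀ = Xᵀq.
Inverting the 3×3 Gram matrix, [a, b, c]ᵀ = [-7694/2487, -4651/4974, -4144/829]ᵀ.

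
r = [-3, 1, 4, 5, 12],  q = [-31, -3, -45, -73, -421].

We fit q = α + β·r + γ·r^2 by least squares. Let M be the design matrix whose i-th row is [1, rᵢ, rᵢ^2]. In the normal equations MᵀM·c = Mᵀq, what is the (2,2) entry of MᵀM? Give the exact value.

195

Row 2 ↔ basis r, column 2 ↔ basis r, so (MᵀM)_{2,2} = Σᵢ (r)·(r) = (-3)·(-3) + (1)·(1) + (4)·(4) + (5)·(5) + (12)·(12) = 195.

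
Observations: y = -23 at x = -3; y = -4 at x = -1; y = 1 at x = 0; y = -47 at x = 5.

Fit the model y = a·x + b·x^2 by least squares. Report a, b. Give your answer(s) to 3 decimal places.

Entries of AᵀA: Σx·x = 35, Σx·x^2 = 97, Σx^2·x^2 = 707.
For Aᵀy: Σx·y = -162, Σx^2·y = -1386.
Eliminating b: 707·(row 1) − 97·(row 2) gives 15336·a = 707·(-162) − 97·(-1386) = 19908, so a = 553/426.
Then b = ((-1386) − 97·(553/426))/707 = -911/426.

a = 1.298, b = -2.138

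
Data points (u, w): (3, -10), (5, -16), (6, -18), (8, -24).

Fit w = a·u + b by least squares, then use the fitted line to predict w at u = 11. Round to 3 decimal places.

ŵ = -32.231

The normal system XᵀX·[a, b]ᵀ = Xᵀw is [[134, 22]; [22, 4]]·[a, b]ᵀ = [-410, -68]ᵀ.
Δ = 134·4 − 22² = 52.
a = ((-410)·4 − 22·(-68))/52 = -36/13; b = (134·(-68) − 22·(-410))/52 = -23/13.
At u = 11: ŵ = (-36/13)·(11) + (-23/13)·(1) = -419/13.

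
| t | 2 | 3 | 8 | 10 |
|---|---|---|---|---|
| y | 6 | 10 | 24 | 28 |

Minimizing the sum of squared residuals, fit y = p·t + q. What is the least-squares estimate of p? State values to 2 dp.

p = 2.75

Compute the Gram sums: Σt·t = 177, Σt = 23, Σ1 = 4.
Moment sums: Σt·y = 514, Σy = 68.
det = 177·4 − 23² = 179.
p = (514·4 − 23·68)/179 = 492/179; q = (177·68 − 23·514)/179 = 214/179.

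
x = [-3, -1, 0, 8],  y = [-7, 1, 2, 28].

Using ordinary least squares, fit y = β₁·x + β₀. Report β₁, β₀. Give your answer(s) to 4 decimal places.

β₁ = 3.1429, β₀ = 2.8571

Normal-equation sums: Σx·x = 74, Σx = 4, Σ1 = 4.
For Aᵀy: Σx·y = 244, Σy = 24.
Δ = 74·4 − 4² = 280.
β₁ = (244·4 − 4·24)/280 = 22/7; β₀ = (74·24 − 4·244)/280 = 20/7.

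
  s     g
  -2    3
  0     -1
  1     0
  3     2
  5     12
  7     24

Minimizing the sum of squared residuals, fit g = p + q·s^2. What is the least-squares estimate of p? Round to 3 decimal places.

Sums needed: Σ1 = 6, Σs^2 = 88, Σs^2·s^2 = 3124.
And Σg = 40, Σs^2·g = 1506.
So XᵀX·[p, q]ᵀ = Xᵀg: [[6, 88]; [88, 3124]]·[p, q]ᵀ = [40, 1506]ᵀ.
Eliminating q: 3124·(row 1) − 88·(row 2) gives 11000·p = 3124·40 − 88·1506 = -7568, so p = -86/125.
Then q = (1506 − 88·(-86/125))/3124 = 1379/2750.

p = -0.688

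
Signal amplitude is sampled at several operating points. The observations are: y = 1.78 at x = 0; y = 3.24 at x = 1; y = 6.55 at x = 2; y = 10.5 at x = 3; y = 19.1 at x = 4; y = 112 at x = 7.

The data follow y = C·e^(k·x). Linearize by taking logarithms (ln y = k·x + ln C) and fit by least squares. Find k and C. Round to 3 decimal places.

k = 0.588, C = 1.838

Linearized form: ln y = k·x + ln C. From the 6 transformed points,
Over the data: Σx = 17.0000, Σ(x)² = 79.0000, Σln y = 13.6512, Σx·ln y = 56.8169.
Normal system: [[79.0000, 17.0000]; [17.0000, 6]]·[k, ln C]ᵀ = [56.8169, 13.6512]ᵀ.
Slope k = (n·Σx·ln y − Σx·Σln y)/(n·Σ(x)² − (Σx)²) = (6·56.8169 − 17.0000·13.6512)/185.0000 = 0.58827; ln C = (Σln y − k·Σx)/n = 0.60843, so C = exp(0.60843) = 1.83754.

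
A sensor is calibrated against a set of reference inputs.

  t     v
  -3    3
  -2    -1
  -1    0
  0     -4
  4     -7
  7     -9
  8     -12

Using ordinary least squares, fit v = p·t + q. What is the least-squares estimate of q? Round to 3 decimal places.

q = -2.125

XᵀX·[p, q]ᵀ = Xᵀv reads: 143·p + 13·q = -194;  13·p + 7·q = -30.
Δ = 143·7 − 13² = 832.
p = ((-194)·7 − 13·(-30))/832 = -121/104; q = (143·(-30) − 13·(-194))/832 = -17/8.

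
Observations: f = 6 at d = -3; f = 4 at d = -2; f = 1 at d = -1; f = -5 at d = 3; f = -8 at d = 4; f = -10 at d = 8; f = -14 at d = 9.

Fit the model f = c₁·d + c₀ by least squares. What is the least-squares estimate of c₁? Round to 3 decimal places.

c₁ = -1.548

With design matrix X, XᵀX = [[184, 18]; [18, 7]] and Xᵀf = [-280, -26]ᵀ.
det = 184·7 − 18² = 964.
c₁ = ((-280)·7 − 18·(-26))/964 = -373/241; c₀ = (184·(-26) − 18·(-280))/964 = 64/241.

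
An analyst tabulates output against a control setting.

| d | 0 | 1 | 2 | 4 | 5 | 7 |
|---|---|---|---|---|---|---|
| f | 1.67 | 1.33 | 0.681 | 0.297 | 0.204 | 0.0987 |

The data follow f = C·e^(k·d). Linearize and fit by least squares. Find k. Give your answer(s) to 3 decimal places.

k = -0.419

With ln fᵢ as the transformed response and dᵢ as the regressor:
Σd = 19.0000, Σ(d)² = 95.0000, Σln f = -4.7055, Σd·ln f = -29.4972.
Equations: 95.0000·k + 19.0000·ln C = -29.4972;  19.0000·k + 6·ln C = -4.7055.
Slope k = (n·Σd·ln f − Σd·Σln f)/(n·Σ(d)² − (Σd)²) = (6·-29.4972 − 19.0000·-4.7055)/209.0000 = -0.41903; ln C = (Σln f − k·Σd)/n = 0.54269.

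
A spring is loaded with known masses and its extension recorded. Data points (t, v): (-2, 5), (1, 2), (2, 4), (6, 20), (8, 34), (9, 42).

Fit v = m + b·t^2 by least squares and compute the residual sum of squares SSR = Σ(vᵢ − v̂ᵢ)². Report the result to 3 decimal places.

SSR = 1.271

Setting ∂/∂m … = 0 gives: 6·m + 190·b = 107;  190·m + 11986·b = 6336.
Determinant 6·11986 − 190² = 35816.
m = (107·11986 − 190·6336)/35816 = 1063/484; b = (6·6336 − 190·107)/35816 = 239/484.
Residuals: 401/484, -167/242, -83/484, 13/484, 97/484, -47/242; SSR = 615/484.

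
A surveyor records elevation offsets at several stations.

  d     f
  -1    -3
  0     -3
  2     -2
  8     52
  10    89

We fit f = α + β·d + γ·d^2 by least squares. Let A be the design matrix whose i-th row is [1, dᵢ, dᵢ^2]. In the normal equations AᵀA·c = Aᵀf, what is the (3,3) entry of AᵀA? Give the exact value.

14113

Row 3 ↔ basis d^2, column 3 ↔ basis d^2, so (AᵀA)_{3,3} = Σᵢ (d^2)·(d^2) = (1)·(1) + (0)·(0) + (4)·(4) + (64)·(64) + (100)·(100) = 14113.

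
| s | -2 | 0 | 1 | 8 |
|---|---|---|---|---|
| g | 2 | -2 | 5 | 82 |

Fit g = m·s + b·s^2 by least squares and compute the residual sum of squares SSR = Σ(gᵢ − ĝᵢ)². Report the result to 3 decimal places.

SSR = 10.131

Sums needed: Σs·s = 69, Σs·s^2 = 505, Σs^2·s^2 = 4113.
And Σs·g = 657, Σs^2·g = 5261.
XᵀX·[m, b]ᵀ = Xᵀg becomes [[69, 505]; [505, 4113]]·[m, b]ᵀ = [657, 5261]ᵀ.
Eliminating b: 4113·(row 1) − 505·(row 2) gives 28772·m = 4113·657 − 505·5261 = 45436, so m = 11359/7193.
Then b = (5261 − 505·(11359/7193))/4113 = 7806/7193.
Residuals: 5880/7193, -2, 16800/7193, -630/7193; SSR = 72872/7193.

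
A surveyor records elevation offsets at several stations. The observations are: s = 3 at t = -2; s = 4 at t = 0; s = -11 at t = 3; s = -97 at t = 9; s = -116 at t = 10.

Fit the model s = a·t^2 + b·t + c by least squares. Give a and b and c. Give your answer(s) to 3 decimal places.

a = -1.018, b = -1.878, c = 3.627

Compute the Gram sums: Σt^2·t^2 = 16658, Σt^2·t = 1748, Σt^2 = 194, Σt·t = 194, Σt = 20, Σ1 = 5.
For Xᵀs: Σt^2·s = -19544, Σt·s = -2072, Σs = -217.
So XᵀX·[a, b, c]ᵀ = Xᵀs: [[16658, 1748, 194]; [1748, 194, 20]; [194, 20, 5]]·[a, b, c]ᵀ = [-19544, -2072, -217]ᵀ.
Solving the 3×3 system (Gaussian elimination) gives a = -40789/40053, b = -75236/40053, c = 48419/13351.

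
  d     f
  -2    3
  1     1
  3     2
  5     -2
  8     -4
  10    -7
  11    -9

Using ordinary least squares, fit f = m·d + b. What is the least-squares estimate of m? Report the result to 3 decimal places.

Entries of XᵀX: Σd·d = 324, Σd = 36, Σ1 = 7.
And Σd·f = -210, Σf = -16.
det = 324·7 − 36² = 972.
m = ((-210)·7 − 36·(-16))/972 = -149/162; b = (324·(-16) − 36·(-210))/972 = 22/9.

m = -0.920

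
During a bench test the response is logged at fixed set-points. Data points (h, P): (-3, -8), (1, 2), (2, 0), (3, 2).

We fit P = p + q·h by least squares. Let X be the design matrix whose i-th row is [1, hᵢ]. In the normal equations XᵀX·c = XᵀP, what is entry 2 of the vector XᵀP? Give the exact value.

32

Entry 2 ↔ basis h, so (XᵀP)_{2} = Σᵢ (h)·Pᵢ = (-3)·(-8) + (1)·(2) + (2)·(0) + (3)·(2) = 32.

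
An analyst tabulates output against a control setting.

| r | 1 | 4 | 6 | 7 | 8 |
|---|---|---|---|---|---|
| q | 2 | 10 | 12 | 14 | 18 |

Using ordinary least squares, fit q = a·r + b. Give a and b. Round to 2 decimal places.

Setting ∂/∂a … = 0 gives: 166·a + 26·b = 356;  26·a + 5·b = 56.
(Σr·r = 166, Σr = 26, Σ1 = 5, Σr·q = 356, Σq = 56.)
Determinant 166·5 − 26² = 154.
a = (356·5 − 26·56)/154 = 162/77; b = (166·56 − 26·356)/154 = 20/77.

a = 2.10, b = 0.26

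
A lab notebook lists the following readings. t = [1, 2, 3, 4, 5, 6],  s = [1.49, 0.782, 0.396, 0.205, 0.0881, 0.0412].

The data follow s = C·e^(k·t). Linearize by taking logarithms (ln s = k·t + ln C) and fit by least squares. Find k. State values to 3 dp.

k = -0.719

Taking logs, ln s = k·t + ln C, so regress ln s on t.
AᵀA = [[91.0000, 21.0000]; [21.0000, 6]], rhs = [-40.4933, -7.9768]ᵀ  (here Σt = 21.0000, Σ(t)² = 91.0000, Σln s = -7.9768, Σt·ln s = -40.4933).
Δ = 91.0000·6 − (21.0000)² = 105.0000; k = (-40.4933·6 − 21.0000·-7.9768)/105.0000 = -0.71854, ln C = (91.0000·-7.9768 − 21.0000·-40.4933)/105.0000 = 1.18543.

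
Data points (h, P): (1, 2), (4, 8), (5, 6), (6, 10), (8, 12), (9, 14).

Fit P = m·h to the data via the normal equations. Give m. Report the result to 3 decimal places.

Sums needed: Σh·h = 223.
For AᵀP: Σh·P = 346.
m = 346/223 = 1.55157.

m = 1.552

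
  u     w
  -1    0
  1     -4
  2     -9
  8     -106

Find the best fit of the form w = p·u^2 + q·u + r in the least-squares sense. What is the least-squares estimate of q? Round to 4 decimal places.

q = -1.6516

The normal equations are: 4114·p + 520·q + 70·r = -6824;  520·p + 70·q + 10·r = -870;  70·p + 10·q + 4·r = -119.
Row-reducing yields p = -1057/732, q = -403/244, r = -257/732.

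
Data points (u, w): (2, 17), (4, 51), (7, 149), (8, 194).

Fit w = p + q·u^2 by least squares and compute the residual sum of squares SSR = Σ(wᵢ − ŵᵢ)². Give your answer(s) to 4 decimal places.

SSR = 1.3020

The normal system XᵀX·[p, q]ᵀ = Xᵀw is [[4, 133]; [133, 6769]]·[p, q]ᵀ = [411, 20601]ᵀ.
Δ = 4·6769 − 133² = 9387.
p = (411·6769 − 133·20601)/9387 = 2006/447; q = (4·20601 − 133·411)/9387 = 1321/447.
Residuals: 103/149, -115/149, -44/149, 56/149; SSR = 194/149.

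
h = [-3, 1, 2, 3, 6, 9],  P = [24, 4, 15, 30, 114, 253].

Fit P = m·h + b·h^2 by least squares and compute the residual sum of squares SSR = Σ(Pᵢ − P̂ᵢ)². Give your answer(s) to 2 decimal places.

SSR = 1.07

With design matrix M, MᵀM = [[140, 954]; [954, 8036]] and MᵀP = [3013, 25147]ᵀ.
Eliminating b: 8036·(row 1) − 954·(row 2) gives 214924·m = 8036·3013 − 954·25147 = 222230, so m = 111115/107462.
Then b = (25147 − 954·(111115/107462))/8036 = 323089/107462.
Residuals: 2316/53731, -2178/53731, 48672/53731, -8643/53731, -23613/53731, 8821/53731; SSR = 57493/53731.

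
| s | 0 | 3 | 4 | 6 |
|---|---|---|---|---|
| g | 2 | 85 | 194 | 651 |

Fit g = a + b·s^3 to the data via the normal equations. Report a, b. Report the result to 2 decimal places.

a = 2.64, b = 3.00

From the data, Σ1 = 4, Σs^3 = 307, Σs^3·s^3 = 51481.
Right-hand side: Σg = 932, Σs^3·g = 155327.
Normal equations: [[4, 307]; [307, 51481]]·[a, b]ᵀ = [932, 155327]ᵀ.
det = 4·51481 − 307² = 111675.
a = (932·51481 − 307·155327)/111675 = 98301/37225; b = (4·155327 − 307·932)/111675 = 111728/37225.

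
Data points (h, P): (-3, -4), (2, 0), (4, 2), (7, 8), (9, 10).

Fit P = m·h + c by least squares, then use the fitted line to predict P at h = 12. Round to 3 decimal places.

P̂ = 13.138

Setting ∂/∂m … = 0 gives: 159·m + 19·c = 166;  19·m + 5·c = 16.
(Σh·h = 159, Σh = 19, Σ1 = 5, Σh·P = 166, ΣP = 16.)
Eliminating c: 5·(row 1) − 19·(row 2) gives 434·m = 5·166 − 19·16 = 526, so m = 263/217.
Then c = (16 − 19·(263/217))/5 = -305/217.
At h = 12: P̂ = (263/217)·(12) + (-305/217)·(1) = 2851/217.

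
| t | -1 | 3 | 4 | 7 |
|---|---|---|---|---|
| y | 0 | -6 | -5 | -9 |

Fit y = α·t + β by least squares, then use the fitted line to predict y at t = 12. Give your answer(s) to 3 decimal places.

MᵀM·[α, β]ᵀ = Mᵀy reads: 75·α + 13·β = -101;  13·α + 4·β = -20.
(Σt·t = 75, Σt = 13, Σ1 = 4, Σt·y = -101, Σy = -20.)
Eliminating β: 4·(row 1) − 13·(row 2) gives 131·α = 4·(-101) − 13·(-20) = -144, so α = -144/131.
Then β = ((-20) − 13·(-144/131))/4 = -187/131.
At t = 12: ŷ = (-144/131)·(12) + (-187/131)·(1) = -1915/131.

ŷ = -14.618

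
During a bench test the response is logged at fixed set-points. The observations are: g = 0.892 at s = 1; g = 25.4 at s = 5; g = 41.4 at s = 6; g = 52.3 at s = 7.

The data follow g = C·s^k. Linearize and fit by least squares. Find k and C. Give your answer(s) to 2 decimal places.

k = 2.11, C = 0.89

With ln gᵢ as the transformed response and ln sᵢ as the regressor:
XᵀX = [[9.5873, 5.3471]; [5.3471, 4]], rhs = [19.5773, 10.8007]ᵀ  (here Σln s = 5.3471, Σ(ln s)² = 9.5873, Σln g = 10.8007, Σln s·ln g = 19.5773).
Solving (det = 9.7575): k = 2.10675, ln C = -0.11607, so C = exp(-0.11607) = 0.89042.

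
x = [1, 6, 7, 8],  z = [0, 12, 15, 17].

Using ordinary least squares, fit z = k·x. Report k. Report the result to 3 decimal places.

k = 2.087

Setting ∂/∂k … = 0 gives: 150·k = 313.
k = 313/150 = 2.08667.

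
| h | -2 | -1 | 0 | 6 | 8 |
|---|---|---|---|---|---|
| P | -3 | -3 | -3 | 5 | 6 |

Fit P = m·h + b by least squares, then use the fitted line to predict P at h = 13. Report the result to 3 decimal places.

P̂ = 11.441

Setting ∂/∂m … = 0 gives: 105·m + 11·b = 87;  11·m + 5·b = 2.
(Σh·h = 105, Σh = 11, Σ1 = 5, Σh·P = 87, ΣP = 2.)
Determinant 105·5 − 11² = 404.
m = (87·5 − 11·2)/404 = 413/404; b = (105·2 − 11·87)/404 = -747/404.
At h = 13: P̂ = (413/404)·(13) + (-747/404)·(1) = 2311/202.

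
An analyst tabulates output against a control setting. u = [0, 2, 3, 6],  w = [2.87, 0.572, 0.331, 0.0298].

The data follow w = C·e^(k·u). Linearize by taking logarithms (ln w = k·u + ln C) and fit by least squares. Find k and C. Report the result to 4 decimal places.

k = -0.7560, C = 2.8525

Linearized form: ln w = k·u + ln C. From the 4 transformed points,
AᵀA = [[49.0000, 11.0000]; [11.0000, 4]], rhs = [-25.5136, -4.1232]ᵀ  (here Σu = 11.0000, Σ(u)² = 49.0000, Σln w = -4.1232, Σu·ln w = -25.5136).
Δ = 49.0000·4 − (11.0000)² = 75.0000; k = (-25.5136·4 − 11.0000·-4.1232)/75.0000 = -0.75599, ln C = (49.0000·-4.1232 − 11.0000·-25.5136)/75.0000 = 1.04818, so C = exp(1.04818) = 2.85246.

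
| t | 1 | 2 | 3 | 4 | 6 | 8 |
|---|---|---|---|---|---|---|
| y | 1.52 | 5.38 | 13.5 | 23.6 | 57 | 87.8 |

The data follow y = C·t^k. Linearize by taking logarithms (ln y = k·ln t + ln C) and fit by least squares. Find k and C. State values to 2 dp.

With ln yᵢ as the transformed response and ln tᵢ as the regressor:
Σln t = 7.0493, Σ(ln t)² = 11.1437, Σln y = 16.3834, Σln t·ln y = 24.9579.
Equations: 11.1437·k + 7.0493·ln C = 24.9579;  7.0493·k + 6·ln C = 16.3834.
Solving (det = 17.1702): k = 1.99511, ln C = 0.38656, so C = exp(0.38656) = 1.47192.

k = 2.00, C = 1.47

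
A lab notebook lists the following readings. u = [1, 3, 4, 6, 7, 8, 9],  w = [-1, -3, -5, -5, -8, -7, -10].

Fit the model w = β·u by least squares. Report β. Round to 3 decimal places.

Forming XᵀX = [[256]] and Xᵀw = [-262]ᵀ gives XᵀX·[β]ᵀ = Xᵀw.
Hence β = -262 / 256 ≈ -1.02344.

β = -1.023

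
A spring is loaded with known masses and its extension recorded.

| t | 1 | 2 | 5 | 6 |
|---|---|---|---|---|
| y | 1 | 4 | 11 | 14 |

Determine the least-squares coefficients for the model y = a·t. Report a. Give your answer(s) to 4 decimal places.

a = 2.2424

From the data, Σt·t = 66.
For Xᵀy: Σt·y = 148.
XᵀX·[a]ᵀ = Xᵀy becomes [[66]]·[a]ᵀ = [148]ᵀ.
Hence a = 148 / 66 ≈ 2.24242.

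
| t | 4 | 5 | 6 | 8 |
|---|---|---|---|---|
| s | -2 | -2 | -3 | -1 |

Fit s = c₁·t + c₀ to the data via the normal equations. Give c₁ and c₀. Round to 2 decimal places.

c₁ = 0.23, c₀ = -3.31

From the data, Σt·t = 141, Σt = 23, Σ1 = 4.
Moment sums: Σt·s = -44, Σs = -8.
Normal equations: [[141, 23]; [23, 4]]·[c₁, c₀]ᵀ = [-44, -8]ᵀ.
Δ = 141·4 − 23² = 35.
c₁ = ((-44)·4 − 23·(-8))/35 = 8/35; c₀ = (141·(-8) − 23·(-44))/35 = -116/35.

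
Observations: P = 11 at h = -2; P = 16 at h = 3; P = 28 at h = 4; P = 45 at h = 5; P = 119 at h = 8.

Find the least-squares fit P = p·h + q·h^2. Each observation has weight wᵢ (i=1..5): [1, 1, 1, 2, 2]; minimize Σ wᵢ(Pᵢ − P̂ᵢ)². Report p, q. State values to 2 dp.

Sums needed: Σwᵢ·h·h = 207, Σwᵢ·h·h^2 = 1357, Σwᵢ·h^2·h^2 = 9795.
Moment sums: Σwᵢ·h·P = 2492, Σwᵢ·h^2·P = 18118.
Eliminating q: 9795·(row 1) − 1357·(row 2) gives 186116·p = 9795·2492 − 1357·18118 = -176986, so p = -88493/93058.
Then q = (18118 − 1357·(-88493/93058))/9795 = 8017/4046.

p = -0.95, q = 1.98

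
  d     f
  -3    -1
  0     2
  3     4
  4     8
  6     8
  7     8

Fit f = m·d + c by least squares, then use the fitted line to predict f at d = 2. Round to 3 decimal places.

f̂ = 4.024

Setting ∂/∂m … = 0 gives: 119·m + 17·c = 151;  17·m + 6·c = 29.
(Σd·d = 119, Σd = 17, Σ1 = 6, Σd·f = 151, Σf = 29.)
det = 119·6 − 17² = 425.
m = (151·6 − 17·29)/425 = 413/425; c = (119·29 − 17·151)/425 = 52/25.
At d = 2: f̂ = (413/425)·(2) + (52/25)·(1) = 342/85.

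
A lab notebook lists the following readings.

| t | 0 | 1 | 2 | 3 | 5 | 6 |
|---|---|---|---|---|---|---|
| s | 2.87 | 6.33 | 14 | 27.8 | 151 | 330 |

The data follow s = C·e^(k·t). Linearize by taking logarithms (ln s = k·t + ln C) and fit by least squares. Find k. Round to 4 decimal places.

Linearized form: ln s = k·t + ln C. From the 6 transformed points,
Σt = 17.0000, Σ(t)² = 75.0000, Σln s = 19.6801, Σt·ln s = 76.9795.
Equations: 75.0000·k + 17.0000·ln C = 76.9795;  17.0000·k + 6·ln C = 19.6801.
Solving (det = 161.0000): k = 0.79078, ln C = 1.03947.

k = 0.7908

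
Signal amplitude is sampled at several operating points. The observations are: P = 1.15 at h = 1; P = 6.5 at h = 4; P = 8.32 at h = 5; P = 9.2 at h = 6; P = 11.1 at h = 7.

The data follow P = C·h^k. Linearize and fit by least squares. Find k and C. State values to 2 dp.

Taking logs, ln P = k·ln h + ln C, so regress ln P on ln h.
Sums: Σln h = 6.7334, Σ(ln h)² = 11.5091, Σln P = 8.7564, Σln h·ln P = 14.6647.
Normal system: [[11.5091, 6.7334]; [6.7334, 5]]·[k, ln C]ᵀ = [14.6647, 8.7564]ᵀ.
Δ = 11.5091·5 − (6.7334)² = 12.2067; k = (14.6647·5 − 6.7334·8.7564)/12.2067 = 1.17668, ln C = (11.5091·8.7564 − 6.7334·14.6647)/12.2067 = 0.16666, so C = exp(0.16666) = 1.18136.

k = 1.18, C = 1.18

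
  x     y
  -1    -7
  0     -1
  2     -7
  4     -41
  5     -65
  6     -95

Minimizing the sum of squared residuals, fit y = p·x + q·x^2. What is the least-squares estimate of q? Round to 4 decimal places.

q = -3.0657

The normal system AᵀA·[p, q]ᵀ = Aᵀy is [[82, 412]; [412, 2194]]·[p, q]ᵀ = [-1066, -5736]ᵀ.
Δ = 82·2194 − 412² = 10164.
p = ((-1066)·2194 − 412·(-5736))/10164 = 6107/2541; q = (82·(-5736) − 412·(-1066))/10164 = -7790/2541.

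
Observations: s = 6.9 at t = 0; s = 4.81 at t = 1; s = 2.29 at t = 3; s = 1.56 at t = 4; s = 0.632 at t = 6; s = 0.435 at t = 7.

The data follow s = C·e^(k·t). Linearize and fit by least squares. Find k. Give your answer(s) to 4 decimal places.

k = -0.3984

Linearized form: ln s = k·t + ln C. From the 6 transformed points,
XᵀX = [[111.0000, 21.0000]; [21.0000, 6]], rhs = [-2.7450, 3.4842]ᵀ  (here Σt = 21.0000, Σ(t)² = 111.0000, Σln s = 3.4842, Σt·ln s = -2.7450).
Slope k = (n·Σt·ln s − Σt·Σln s)/(n·Σ(t)² − (Σt)²) = (6·-2.7450 − 21.0000·3.4842)/225.0000 = -0.39839; ln C = (Σln s − k·Σt)/n = 1.97506.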